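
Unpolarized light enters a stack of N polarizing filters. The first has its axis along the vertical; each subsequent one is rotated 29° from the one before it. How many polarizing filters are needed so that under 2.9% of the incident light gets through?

First polarizer halves the unpolarized light: factor 1/2.
Each further stage multiplies by cos²(29°) = 0.765.
After N polarizers: T = 0.5·0.765^(N−1). Require T < 0.029 ⇒ N−1 > ln(0.029/0.5)/ln(0.765) = 10.63, so N−1 ≥ 11 and N = 12.
Check: N=12 gives T = 0.02624 < 0.029; N=11 gives T = 0.0343.

N = 12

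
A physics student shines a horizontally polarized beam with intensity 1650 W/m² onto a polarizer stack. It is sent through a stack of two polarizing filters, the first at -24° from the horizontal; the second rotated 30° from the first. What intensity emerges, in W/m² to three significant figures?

I₁ = 1650 W/m² · cos²(24°) = 1377 W/m².
I₂ = I₁ · cos²(30°) = 1377 · 0.75 = 1033 W/m².

I ≈ 1030 W/m²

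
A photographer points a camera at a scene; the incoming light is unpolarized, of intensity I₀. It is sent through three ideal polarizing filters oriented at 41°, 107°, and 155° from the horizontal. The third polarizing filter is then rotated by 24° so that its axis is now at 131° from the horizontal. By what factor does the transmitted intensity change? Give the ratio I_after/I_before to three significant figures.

Before rotation:
Unpolarized light through the first polarizer → I₁ = ½ I₀, now polarized at 41°.
I₂ = I₁ cos²(107° − 41°) = 0.5 I₀ · cos²(66°) = 0.08272 I₀.
I₃ = I₂ cos²(155° − 107°) = 0.08272 I₀ · cos²(48°) = 0.03704 I₀.
After rotation:
Unpolarized light through the first polarizer → I₁ = ½ I₀, now polarized at 41°.
I₂ = I₁ cos²(107° − 41°) = 0.5 I₀ · cos²(66°) = 0.08272 I₀.
I₃ = I₂ cos²(131° − 107°) = 0.08272 I₀ · cos²(24°) = 0.06903 I₀.
Ratio = 0.06903 / 0.03704 = 1.864.

I_new/I_old ≈ 1.86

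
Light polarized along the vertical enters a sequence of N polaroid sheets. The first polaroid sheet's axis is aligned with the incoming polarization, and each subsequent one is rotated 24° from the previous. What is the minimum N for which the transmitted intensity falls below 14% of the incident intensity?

N = 12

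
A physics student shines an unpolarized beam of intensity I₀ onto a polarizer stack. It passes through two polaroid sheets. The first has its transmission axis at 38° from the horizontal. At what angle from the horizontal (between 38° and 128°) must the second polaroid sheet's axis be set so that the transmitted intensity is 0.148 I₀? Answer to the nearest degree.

Unpolarized light through the first polarizer → I₁ = ½ I₀, now polarized at 38°.
Need I₂/I₀ = 0.148, so cos²(θ − 38°) = 0.148 / 0.5 = 0.296.
θ − 38° = arccos(√0.296) = 57.0°, giving θ ≈ 38 + 57.0 = 95.0°.

θ ≈ 95°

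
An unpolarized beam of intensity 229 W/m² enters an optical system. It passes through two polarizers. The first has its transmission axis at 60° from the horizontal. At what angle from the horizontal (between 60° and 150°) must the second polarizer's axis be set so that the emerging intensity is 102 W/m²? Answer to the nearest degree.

Unpolarized light through the first polarizer → I₁ = ½ I₀, now polarized at 60°.
Target fraction: 102 / 229 W/m² = 0.4454 of I₀.
Need I₂/I₀ = 0.4454, so cos²(θ − 60°) = 0.4454 / 0.5 = 0.8908.
θ − 60° = arccos(√0.8908) = 19.3°, giving θ ≈ 60 + 19.3 = 79.3°.

θ ≈ 79°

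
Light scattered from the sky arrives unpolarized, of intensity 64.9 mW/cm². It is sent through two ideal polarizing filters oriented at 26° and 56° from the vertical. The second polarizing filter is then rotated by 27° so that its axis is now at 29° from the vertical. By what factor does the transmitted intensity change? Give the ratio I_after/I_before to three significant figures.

Before rotation:
Unpolarized light through the first polarizer → I₁ = ½ I₀, now polarized at 26°.
I₂ = I₁ cos²(56° − 26°) = 0.5 I₀ · cos²(30°) = 0.375 I₀.
After rotation:
Unpolarized light through the first polarizer → I₁ = ½ I₀, now polarized at 26°.
I₂ = I₁ cos²(29° − 26°) = 0.5 I₀ · cos²(3°) = 0.4986 I₀.
Ratio = 0.4986 / 0.375 = 1.33.

I_new/I_old ≈ 1.33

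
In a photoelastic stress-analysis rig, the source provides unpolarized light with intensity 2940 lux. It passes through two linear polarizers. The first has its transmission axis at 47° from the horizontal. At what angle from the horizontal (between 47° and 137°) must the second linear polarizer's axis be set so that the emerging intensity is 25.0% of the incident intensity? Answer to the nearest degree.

θ ≈ 92°

Unpolarized light through the first polarizer → I₁ = ½ I₀, now polarized at 47°.
Need I₂/I₀ = 0.25, so cos²(θ − 47°) = 0.25 / 0.5 = 0.5.
θ − 47° = arccos(√0.5) = 45.0°, giving θ ≈ 47 + 45.0 = 92.0°.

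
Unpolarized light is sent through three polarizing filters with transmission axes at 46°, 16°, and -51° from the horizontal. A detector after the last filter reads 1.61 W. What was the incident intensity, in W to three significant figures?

I₀ ≈ 28.1 W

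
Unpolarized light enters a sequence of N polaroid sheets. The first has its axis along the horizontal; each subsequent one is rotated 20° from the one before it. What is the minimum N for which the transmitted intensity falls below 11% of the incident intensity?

First polarizer halves the unpolarized light: factor 1/2.
Each further stage multiplies by cos²(20°) = 0.883.
After N polarizers: T = 0.5·0.883^(N−1). Require T < 0.11 ⇒ N−1 > ln(0.11/0.5)/ln(0.883) = 12.17, so N−1 ≥ 13 and N = 14.
Check: N=14 gives T = 0.09922 < 0.11; N=13 gives T = 0.1124.

N = 14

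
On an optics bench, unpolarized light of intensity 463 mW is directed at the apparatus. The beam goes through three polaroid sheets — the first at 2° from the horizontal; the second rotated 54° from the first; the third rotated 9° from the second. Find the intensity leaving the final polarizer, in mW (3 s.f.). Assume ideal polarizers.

Unpolarized light through the first polarizer → I₁ = 463 mW/2 = 231.5 mW, polarized at 2°.
I₂ = I₁ · cos²(54°) = 231.5 · 0.3455 = 79.98 mW.
I₃ = I₂ · cos²(9°) = 79.98 · 0.9755 = 78.02 mW.

I ≈ 78.0 mW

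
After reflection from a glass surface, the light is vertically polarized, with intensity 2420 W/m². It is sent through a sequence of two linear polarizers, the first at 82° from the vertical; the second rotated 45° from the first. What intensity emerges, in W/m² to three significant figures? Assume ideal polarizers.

I ≈ 23.4 W/m²

By Malus's law, I₁ = 2420 W/m² · cos²(82°) = 46.87 W/m².
I₂ = I₁ · cos²(45°) = 46.87 · 0.5 = 23.44 W/m².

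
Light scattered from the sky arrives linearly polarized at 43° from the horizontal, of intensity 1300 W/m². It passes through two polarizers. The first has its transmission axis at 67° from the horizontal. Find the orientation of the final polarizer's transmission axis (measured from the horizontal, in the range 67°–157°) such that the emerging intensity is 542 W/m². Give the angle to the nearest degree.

θ ≈ 112°

I₁ = I₀ cos²(67° − 43°) = I₀ cos²(24°) = 0.8346 I₀.
Target fraction: 542 / 1300 W/m² = 0.4169 of I₀.
Need I₂/I₀ = 0.4169, so cos²(θ − 67°) = 0.4169 / 0.8346 = 0.4996.
θ − 67° = arccos(√0.4996) = 45.0°, giving θ ≈ 67 + 45.0 = 112.0°.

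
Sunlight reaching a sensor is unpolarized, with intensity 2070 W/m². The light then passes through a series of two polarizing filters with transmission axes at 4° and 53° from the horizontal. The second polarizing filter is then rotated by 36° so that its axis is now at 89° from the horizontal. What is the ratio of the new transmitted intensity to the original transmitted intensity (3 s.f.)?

Before rotation:
Unpolarized light through the first polarizer → I₁ = ½ I₀, now polarized at 4°.
I₂ = I₁ cos²(53° − 4°) = 0.5 I₀ · cos²(49°) = 0.2152 I₀.
After rotation:
Unpolarized light through the first polarizer → I₁ = ½ I₀, now polarized at 4°.
I₂ = I₁ cos²(89° − 4°) = 0.5 I₀ · cos²(85°) = 0.003798 I₀.
Ratio = 0.003798 / 0.2152 = 0.01765.

I_new/I_old ≈ 0.0176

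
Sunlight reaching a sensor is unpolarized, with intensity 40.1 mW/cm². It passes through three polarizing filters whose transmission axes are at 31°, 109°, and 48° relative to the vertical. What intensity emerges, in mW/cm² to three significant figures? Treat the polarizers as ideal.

Unpolarized light through the first polarizer → I₁ = 40.1 mW/cm²/2 = 20.05 mW/cm², polarized at 31°.
I₂ = I₁ · cos²(78°) = 20.05 · 0.04323 = 0.8667 mW/cm².
I₃ = I₂ · cos²(61°) = 0.8667 · 0.235 = 0.2037 mW/cm².

I ≈ 0.204 mW/cm²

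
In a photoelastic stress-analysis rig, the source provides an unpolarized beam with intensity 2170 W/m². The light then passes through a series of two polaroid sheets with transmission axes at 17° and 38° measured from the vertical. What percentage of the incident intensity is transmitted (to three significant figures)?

Unpolarized light through the first polarizer → I₁ = 2170 W/m²/2 = 1085 W/m², polarized at 17°.
I₂ = I₁ · cos²(21°) = 1085 · 0.8716 = 945.7 W/m².
That is 43.58% of the incident intensity.

≈ 43.6%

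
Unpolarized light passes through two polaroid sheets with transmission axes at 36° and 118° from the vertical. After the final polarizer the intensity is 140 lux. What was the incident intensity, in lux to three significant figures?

Unpolarized light through the first polarizer → I₁ = ½ I₀, now polarized at 36°.
I₂ = I₁ cos²(118° − 36°) = 0.5 I₀ · cos²(82°) = 0.009685 I₀.
So 140 lux = 0.009685 I₀, giving I₀ = 140/0.009685 = 1.446e+04 lux.

I₀ ≈ 1.45e4 lux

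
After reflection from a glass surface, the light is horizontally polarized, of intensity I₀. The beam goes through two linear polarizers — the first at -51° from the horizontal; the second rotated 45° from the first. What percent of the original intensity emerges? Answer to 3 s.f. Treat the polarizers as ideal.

≈ 19.8%

I₁ = I₀ cos²(-51° − 0°) = I₀ cos²(51°) = 0.396 I₀.
I₂ = I₁ cos²(45°) = 0.396 · 0.5 I₀ = 0.198 I₀.
That is 19.8% of the incident intensity.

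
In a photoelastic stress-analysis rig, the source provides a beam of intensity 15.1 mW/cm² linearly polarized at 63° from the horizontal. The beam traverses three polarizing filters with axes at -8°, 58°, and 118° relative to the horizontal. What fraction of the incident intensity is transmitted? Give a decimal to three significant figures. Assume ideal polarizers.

I₁ = 15.1 mW/cm² · cos²(71°) = 1.601 mW/cm².
I₂ = I₁ · cos²(66°) = 1.601 · 0.1654 = 0.2648 mW/cm².
I₃ = I₂ · cos²(60°) = 0.2648 · 0.25 = 0.0662 mW/cm².
Transmitted fraction = 0.004384.

I/I₀ ≈ 0.00438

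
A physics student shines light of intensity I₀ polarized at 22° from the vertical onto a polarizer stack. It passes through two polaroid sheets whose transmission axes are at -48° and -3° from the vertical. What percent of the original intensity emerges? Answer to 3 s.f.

≈ 5.85%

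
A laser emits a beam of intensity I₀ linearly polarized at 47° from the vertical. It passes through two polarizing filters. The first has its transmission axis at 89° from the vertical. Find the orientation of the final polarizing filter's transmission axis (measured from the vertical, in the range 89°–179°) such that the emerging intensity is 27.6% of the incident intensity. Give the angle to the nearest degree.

θ ≈ 134°

I₁ = I₀ cos²(89° − 47°) = I₀ cos²(42°) = 0.5523 I₀.
Need I₂/I₀ = 0.276, so cos²(θ − 89°) = 0.276 / 0.5523 = 0.4998.
θ − 89° = arccos(√0.4998) = 45.0°, giving θ ≈ 89 + 45.0 = 134.0°.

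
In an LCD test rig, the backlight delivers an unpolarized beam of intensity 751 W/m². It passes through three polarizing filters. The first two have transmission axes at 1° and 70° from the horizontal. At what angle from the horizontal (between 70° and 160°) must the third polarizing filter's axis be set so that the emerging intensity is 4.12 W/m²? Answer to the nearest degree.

Unpolarized light through the first polarizer → I₁ = ½ I₀, now polarized at 1°.
I₂ = I₁ cos²(70° − 1°) = 0.5 I₀ · cos²(69°) = 0.06421 I₀.
Target fraction: 4.12 / 751 W/m² = 0.005486 of I₀.
Need I₃/I₀ = 0.005486, so cos²(θ − 70°) = 0.005486 / 0.06421 = 0.08543.
θ − 70° = arccos(√0.08543) = 73.0°, giving θ ≈ 70 + 73.0 = 143.0°.

θ ≈ 143°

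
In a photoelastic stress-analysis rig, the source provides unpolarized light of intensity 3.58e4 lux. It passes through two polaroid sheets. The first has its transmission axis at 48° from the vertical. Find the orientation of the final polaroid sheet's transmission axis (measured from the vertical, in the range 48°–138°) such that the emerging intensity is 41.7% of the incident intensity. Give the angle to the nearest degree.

Unpolarized light through the first polarizer → I₁ = ½ I₀, now polarized at 48°.
Need I₂/I₀ = 0.417, so cos²(θ − 48°) = 0.417 / 0.5 = 0.834.
θ − 48° = arccos(√0.834) = 24.0°, giving θ ≈ 48 + 24.0 = 72.0°.

θ ≈ 72°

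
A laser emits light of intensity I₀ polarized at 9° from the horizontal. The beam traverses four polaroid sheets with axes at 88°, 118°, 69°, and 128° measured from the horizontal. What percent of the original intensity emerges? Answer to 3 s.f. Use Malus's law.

≈ 0.312%

By Malus's law, I₁ = I₀ cos²(88° − 9°) = I₀ cos²(79°) = 0.03641 I₀.
I₂ = I₁ cos²(118° − 88°) = 0.03641 I₀ · cos²(30°) = 0.02731 I₀.
I₃ = I₂ cos²(69° − 118°) = 0.02731 I₀ · cos²(49°) = 0.01175 I₀.
I₄ = I₃ cos²(128° − 69°) = 0.01175 I₀ · cos²(59°) = 0.003118 I₀.
That is 0.3118% of the incident intensity.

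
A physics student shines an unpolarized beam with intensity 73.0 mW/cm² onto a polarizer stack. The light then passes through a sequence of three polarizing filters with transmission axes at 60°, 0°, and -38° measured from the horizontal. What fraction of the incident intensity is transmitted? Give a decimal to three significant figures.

Unpolarized light through the first polarizer → I₁ = 73.0 mW/cm²/2 = 36.5 mW/cm², polarized at 60°.
I₂ = I₁ · cos²(60°) = 36.5 · 0.25 = 9.125 mW/cm².
I₃ = I₂ · cos²(38°) = 9.125 · 0.621 = 5.666 mW/cm².
Transmitted fraction = 0.07762.

I/I₀ ≈ 0.0776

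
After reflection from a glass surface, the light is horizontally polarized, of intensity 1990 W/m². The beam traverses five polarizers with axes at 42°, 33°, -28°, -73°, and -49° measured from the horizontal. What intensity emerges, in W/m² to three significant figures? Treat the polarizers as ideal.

I ≈ 105 W/m²

I₁ = 1990 W/m² · cos²(42°) = 1099 W/m².
I₂ = I₁ · cos²(9°) = 1099 · 0.9755 = 1072 W/m².
I₃ = I₂ · cos²(61°) = 1072 · 0.235 = 252 W/m².
I₄ = I₃ · cos²(45°) = 252 · 0.5 = 126 W/m².
I₅ = I₄ · cos²(24°) = 126 · 0.8346 = 105.2 W/m².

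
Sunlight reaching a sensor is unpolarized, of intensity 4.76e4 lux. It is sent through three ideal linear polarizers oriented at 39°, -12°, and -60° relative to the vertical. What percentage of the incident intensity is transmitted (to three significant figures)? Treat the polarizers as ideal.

Unpolarized light through the first polarizer → I₁ = 4.76e4 lux/2 = 2.38e+04 lux, polarized at 39°.
I₂ = I₁ · cos²(51°) = 2.38e+04 · 0.396 = 9426 lux.
I₃ = I₂ · cos²(48°) = 9426 · 0.4477 = 4220 lux.
That is 8.866% of the incident intensity.

≈ 8.87%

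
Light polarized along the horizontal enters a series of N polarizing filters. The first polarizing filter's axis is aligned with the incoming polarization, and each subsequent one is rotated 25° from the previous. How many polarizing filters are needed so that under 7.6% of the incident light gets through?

First polarizer is aligned with the polarization: full transmission.
Each further stage multiplies by cos²(25°) = 0.8214.
After N polarizers: T = 0.8214^(N−1). Require T < 0.076 ⇒ N−1 > ln(0.076)/ln(0.8214) = 13.10, so N−1 ≥ 14 and N = 15.
Check: N=15 gives T = 0.06364 < 0.076; N=14 gives T = 0.07748.

N = 15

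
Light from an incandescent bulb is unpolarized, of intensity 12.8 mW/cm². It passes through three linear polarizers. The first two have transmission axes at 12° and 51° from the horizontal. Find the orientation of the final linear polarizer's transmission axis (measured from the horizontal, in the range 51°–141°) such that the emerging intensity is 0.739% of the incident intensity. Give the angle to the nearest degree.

θ ≈ 132°

Unpolarized light through the first polarizer → I₁ = ½ I₀, now polarized at 12°.
I₂ = I₁ cos²(51° − 12°) = 0.5 I₀ · cos²(39°) = 0.302 I₀.
Need I₃/I₀ = 0.00739, so cos²(θ − 51°) = 0.00739 / 0.302 = 0.02447.
θ − 51° = arccos(√0.02447) = 81.0°, giving θ ≈ 51 + 81.0 = 132.0°.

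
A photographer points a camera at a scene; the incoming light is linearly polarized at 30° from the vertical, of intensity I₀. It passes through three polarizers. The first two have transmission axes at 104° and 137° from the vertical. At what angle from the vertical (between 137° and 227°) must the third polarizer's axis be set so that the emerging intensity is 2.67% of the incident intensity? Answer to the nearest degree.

θ ≈ 182°

I₁ = I₀ cos²(104° − 30°) = I₀ cos²(74°) = 0.07598 I₀.
I₂ = I₁ cos²(137° − 104°) = 0.07598 I₀ · cos²(33°) = 0.05344 I₀.
Need I₃/I₀ = 0.0267, so cos²(θ − 137°) = 0.0267 / 0.05344 = 0.4996.
θ − 137° = arccos(√0.4996) = 45.0°, giving θ ≈ 137 + 45.0 = 182.0°.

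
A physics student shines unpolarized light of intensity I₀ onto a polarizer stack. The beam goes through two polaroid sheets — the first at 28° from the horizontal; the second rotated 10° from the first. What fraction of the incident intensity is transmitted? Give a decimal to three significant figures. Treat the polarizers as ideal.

Unpolarized light through the first polarizer → I₁ = ½ I₀, now polarized at 28°.
I₂ = I₁ cos²(10°) = 0.5 · 0.9698 I₀ = 0.4849 I₀.
Transmitted fraction = 0.4849.

≈ 0.485 I₀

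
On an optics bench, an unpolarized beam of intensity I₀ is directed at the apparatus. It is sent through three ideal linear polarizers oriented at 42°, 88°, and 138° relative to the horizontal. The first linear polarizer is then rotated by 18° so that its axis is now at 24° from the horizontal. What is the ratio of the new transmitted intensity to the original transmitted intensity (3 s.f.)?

Before rotation:
Unpolarized light through the first polarizer → I₁ = ½ I₀, now polarized at 42°.
I₂ = I₁ cos²(88° − 42°) = 0.5 I₀ · cos²(46°) = 0.2413 I₀.
I₃ = I₂ cos²(138° − 88°) = 0.2413 I₀ · cos²(50°) = 0.09969 I₀.
After rotation:
Unpolarized light through the first polarizer → I₁ = ½ I₀, now polarized at 24°.
I₂ = I₁ cos²(88° − 24°) = 0.5 I₀ · cos²(64°) = 0.09608 I₀.
I₃ = I₂ cos²(138° − 88°) = 0.09608 I₀ · cos²(50°) = 0.0397 I₀.
Ratio = 0.0397 / 0.09969 = 0.3982.

I_new/I_old ≈ 0.398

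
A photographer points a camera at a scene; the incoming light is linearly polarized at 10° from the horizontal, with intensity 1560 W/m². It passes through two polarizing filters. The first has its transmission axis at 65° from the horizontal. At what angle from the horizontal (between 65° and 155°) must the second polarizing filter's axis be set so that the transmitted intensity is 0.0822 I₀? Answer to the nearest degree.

θ ≈ 125°

By Malus's law, I₁ = I₀ cos²(65° − 10°) = I₀ cos²(55°) = 0.329 I₀.
Need I₂/I₀ = 0.0822, so cos²(θ − 65°) = 0.0822 / 0.329 = 0.2499.
θ − 65° = arccos(√0.2499) = 60.0°, giving θ ≈ 65 + 60.0 = 125.0°.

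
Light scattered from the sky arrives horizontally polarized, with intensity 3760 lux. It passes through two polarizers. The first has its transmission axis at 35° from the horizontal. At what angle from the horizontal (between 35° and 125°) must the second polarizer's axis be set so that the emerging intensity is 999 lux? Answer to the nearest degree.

θ ≈ 86°

I₁ = I₀ cos²(35° − 0°) = I₀ cos²(35°) = 0.671 I₀.
Target fraction: 999 / 3760 lux = 0.2657 of I₀.
Need I₂/I₀ = 0.2657, so cos²(θ − 35°) = 0.2657 / 0.671 = 0.396.
θ − 35° = arccos(√0.396) = 51.0°, giving θ ≈ 35 + 51.0 = 86.0°.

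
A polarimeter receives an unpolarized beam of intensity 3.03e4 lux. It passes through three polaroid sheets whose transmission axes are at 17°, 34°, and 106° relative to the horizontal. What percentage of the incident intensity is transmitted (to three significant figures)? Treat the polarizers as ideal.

Unpolarized light through the first polarizer → I₁ = 3.03e4 lux/2 = 1.515e+04 lux, polarized at 17°.
I₂ = I₁ · cos²(17°) = 1.515e+04 · 0.9145 = 1.385e+04 lux.
I₃ = I₂ · cos²(72°) = 1.385e+04 · 0.09549 = 1323 lux.
That is 4.366% of the incident intensity.

≈ 4.37%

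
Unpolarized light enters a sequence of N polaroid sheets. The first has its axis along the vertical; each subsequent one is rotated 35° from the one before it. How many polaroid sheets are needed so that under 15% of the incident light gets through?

First polarizer halves the unpolarized light: factor 1/2.
Each further stage multiplies by cos²(35°) = 0.671.
After N polarizers: T = 0.5·0.671^(N−1). Require T < 0.15 ⇒ N−1 > ln(0.15/0.5)/ln(0.671) = 3.02, so N−1 ≥ 4 and N = 5.
Check: N=5 gives T = 0.1014 < 0.15; N=4 gives T = 0.1511.

N = 5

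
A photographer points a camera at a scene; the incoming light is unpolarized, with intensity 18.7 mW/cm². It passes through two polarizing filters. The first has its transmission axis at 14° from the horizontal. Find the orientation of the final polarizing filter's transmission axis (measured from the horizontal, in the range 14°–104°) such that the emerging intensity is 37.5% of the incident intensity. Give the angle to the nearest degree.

Unpolarized light through the first polarizer → I₁ = ½ I₀, now polarized at 14°.
Need I₂/I₀ = 0.375, so cos²(θ − 14°) = 0.375 / 0.5 = 0.75.
θ − 14° = arccos(√0.75) = 30.0°, giving θ ≈ 14 + 30.0 = 44.0°.

θ ≈ 44°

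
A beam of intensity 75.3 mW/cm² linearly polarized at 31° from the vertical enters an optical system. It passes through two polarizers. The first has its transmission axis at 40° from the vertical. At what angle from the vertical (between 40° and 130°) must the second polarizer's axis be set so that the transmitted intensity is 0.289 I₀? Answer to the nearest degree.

θ ≈ 97°

I₁ = I₀ cos²(40° − 31°) = I₀ cos²(9°) = 0.9755 I₀.
Need I₂/I₀ = 0.289, so cos²(θ − 40°) = 0.289 / 0.9755 = 0.2962.
θ − 40° = arccos(√0.2962) = 57.0°, giving θ ≈ 40 + 57.0 = 97.0°.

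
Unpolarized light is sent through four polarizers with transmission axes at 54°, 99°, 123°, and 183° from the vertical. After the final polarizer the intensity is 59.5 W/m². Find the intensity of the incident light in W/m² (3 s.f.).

I₀ ≈ 1140 W/m²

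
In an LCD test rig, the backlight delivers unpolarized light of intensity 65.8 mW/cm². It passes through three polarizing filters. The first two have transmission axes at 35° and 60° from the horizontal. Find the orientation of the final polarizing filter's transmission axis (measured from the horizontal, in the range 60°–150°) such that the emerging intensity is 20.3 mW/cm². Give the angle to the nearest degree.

Unpolarized light through the first polarizer → I₁ = ½ I₀, now polarized at 35°.
I₂ = I₁ cos²(60° − 35°) = 0.5 I₀ · cos²(25°) = 0.4107 I₀.
Target fraction: 20.3 / 65.8 mW/cm² = 0.3085 of I₀.
Need I₃/I₀ = 0.3085, so cos²(θ − 60°) = 0.3085 / 0.4107 = 0.7512.
θ − 60° = arccos(√0.7512) = 29.9°, giving θ ≈ 60 + 29.9 = 89.9°.

θ ≈ 90°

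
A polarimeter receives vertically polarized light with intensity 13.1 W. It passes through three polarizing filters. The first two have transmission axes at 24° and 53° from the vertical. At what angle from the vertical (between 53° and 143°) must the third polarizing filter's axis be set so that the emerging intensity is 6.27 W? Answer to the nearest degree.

By Malus's law, I₁ = I₀ cos²(24° − 0°) = I₀ cos²(24°) = 0.8346 I₀.
I₂ = I₁ cos²(53° − 24°) = 0.8346 I₀ · cos²(29°) = 0.6384 I₀.
Target fraction: 6.27 / 13.1 W = 0.4786 of I₀.
Need I₃/I₀ = 0.4786, so cos²(θ − 53°) = 0.4786 / 0.6384 = 0.7497.
θ − 53° = arccos(√0.7497) = 30.0°, giving θ ≈ 53 + 30.0 = 83.0°.

θ ≈ 83°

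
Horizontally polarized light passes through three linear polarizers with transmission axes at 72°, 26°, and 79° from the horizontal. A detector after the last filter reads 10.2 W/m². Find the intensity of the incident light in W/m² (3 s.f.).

I₀ ≈ 611 W/m²

I₁ = I₀ cos²(72° − 0°) = I₀ cos²(72°) = 0.09549 I₀.
I₂ = I₁ cos²(26° − 72°) = 0.09549 I₀ · cos²(46°) = 0.04608 I₀.
I₃ = I₂ cos²(79° − 26°) = 0.04608 I₀ · cos²(53°) = 0.01669 I₀.
So 10.2 W/m² = 0.01669 I₀, giving I₀ = 10.2/0.01669 = 611.2 W/m².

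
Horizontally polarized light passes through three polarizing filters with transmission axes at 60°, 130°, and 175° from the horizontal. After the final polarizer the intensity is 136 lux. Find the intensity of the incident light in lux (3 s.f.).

I₀ ≈ 9300 lux

I₁ = I₀ cos²(60° − 0°) = I₀ cos²(60°) = 0.25 I₀.
I₂ = I₁ cos²(130° − 60°) = 0.25 I₀ · cos²(70°) = 0.02924 I₀.
I₃ = I₂ cos²(175° − 130°) = 0.02924 I₀ · cos²(45°) = 0.01462 I₀.
So 136 lux = 0.01462 I₀, giving I₀ = 136/0.01462 = 9301 lux.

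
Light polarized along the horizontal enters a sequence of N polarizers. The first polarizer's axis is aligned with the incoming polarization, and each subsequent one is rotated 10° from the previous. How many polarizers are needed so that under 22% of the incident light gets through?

N = 51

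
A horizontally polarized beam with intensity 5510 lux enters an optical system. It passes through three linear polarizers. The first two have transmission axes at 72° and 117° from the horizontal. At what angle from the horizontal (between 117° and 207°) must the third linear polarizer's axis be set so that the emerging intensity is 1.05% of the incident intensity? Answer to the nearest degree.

I₁ = I₀ cos²(72° − 0°) = I₀ cos²(72°) = 0.09549 I₀.
I₂ = I₁ cos²(117° − 72°) = 0.09549 I₀ · cos²(45°) = 0.04775 I₀.
Need I₃/I₀ = 0.0105, so cos²(θ − 117°) = 0.0105 / 0.04775 = 0.2199.
θ − 117° = arccos(√0.2199) = 62.0°, giving θ ≈ 117 + 62.0 = 179.0°.

θ ≈ 179°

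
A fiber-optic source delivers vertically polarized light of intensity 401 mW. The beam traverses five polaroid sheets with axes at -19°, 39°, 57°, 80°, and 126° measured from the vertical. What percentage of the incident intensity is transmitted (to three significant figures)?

≈ 9.28%

I₁ = 401 mW · cos²(19°) = 358.5 mW.
I₂ = I₁ · cos²(58°) = 358.5 · 0.2808 = 100.7 mW.
I₃ = I₂ · cos²(18°) = 100.7 · 0.9045 = 91.06 mW.
I₄ = I₃ · cos²(23°) = 91.06 · 0.8473 = 77.16 mW.
I₅ = I₄ · cos²(46°) = 77.16 · 0.4826 = 37.23 mW.
That is 9.285% of the incident intensity.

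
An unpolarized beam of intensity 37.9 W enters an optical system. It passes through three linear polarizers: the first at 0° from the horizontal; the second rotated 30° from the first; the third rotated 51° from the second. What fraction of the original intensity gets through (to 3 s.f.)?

Unpolarized light through the first polarizer → I₁ = 37.9 W/2 = 18.95 W, polarized at 0°.
I₂ = I₁ · cos²(30°) = 18.95 · 0.75 = 14.21 W.
I₃ = I₂ · cos²(51°) = 14.21 · 0.396 = 5.629 W.
Transmitted fraction = 0.1485.

I/I₀ ≈ 0.149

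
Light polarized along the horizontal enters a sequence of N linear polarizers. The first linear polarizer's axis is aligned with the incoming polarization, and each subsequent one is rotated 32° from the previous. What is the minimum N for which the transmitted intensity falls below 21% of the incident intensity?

First polarizer is aligned with the polarization: full transmission.
Each further stage multiplies by cos²(32°) = 0.7192.
After N polarizers: T = 0.7192^(N−1). Require T < 0.21 ⇒ N−1 > ln(0.21)/ln(0.7192) = 4.73, so N−1 ≥ 5 and N = 6.
Check: N=6 gives T = 0.1924 < 0.21; N=5 gives T = 0.2675.

N = 6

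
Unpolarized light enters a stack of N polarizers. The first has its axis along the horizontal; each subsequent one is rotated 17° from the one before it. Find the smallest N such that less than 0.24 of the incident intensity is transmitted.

N = 10

First polarizer halves the unpolarized light: factor 1/2.
Each further stage multiplies by cos²(17°) = 0.9145.
After N polarizers: T = 0.5·0.9145^(N−1). Require T < 0.24 ⇒ N−1 > ln(0.24/0.5)/ln(0.9145) = 8.21, so N−1 ≥ 9 and N = 10.
Check: N=10 gives T = 0.2237 < 0.24; N=9 gives T = 0.2446.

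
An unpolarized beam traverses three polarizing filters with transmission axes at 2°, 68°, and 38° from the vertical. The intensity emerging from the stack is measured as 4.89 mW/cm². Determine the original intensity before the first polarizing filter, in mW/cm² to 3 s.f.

Unpolarized light through the first polarizer → I₁ = ½ I₀, now polarized at 2°.
I₂ = I₁ cos²(68° − 2°) = 0.5 I₀ · cos²(66°) = 0.08272 I₀.
I₃ = I₂ cos²(38° − 68°) = 0.08272 I₀ · cos²(30°) = 0.06204 I₀.
So 4.89 mW/cm² = 0.06204 I₀, giving I₀ = 4.89/0.06204 = 78.82 mW/cm².

I₀ ≈ 78.8 mW/cm²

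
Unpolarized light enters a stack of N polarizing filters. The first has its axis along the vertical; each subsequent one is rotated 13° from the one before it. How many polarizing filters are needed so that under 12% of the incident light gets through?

N = 29

First polarizer halves the unpolarized light: factor 1/2.
Each further stage multiplies by cos²(13°) = 0.9494.
After N polarizers: T = 0.5·0.9494^(N−1). Require T < 0.12 ⇒ N−1 > ln(0.12/0.5)/ln(0.9494) = 27.48, so N−1 ≥ 28 and N = 29.
Check: N=29 gives T = 0.1168 < 0.12; N=28 gives T = 0.123.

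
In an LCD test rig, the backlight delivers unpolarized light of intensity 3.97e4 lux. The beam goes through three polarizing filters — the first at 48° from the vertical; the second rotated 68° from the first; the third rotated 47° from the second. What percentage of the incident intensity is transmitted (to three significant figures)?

≈ 3.26%

Unpolarized light through the first polarizer → I₁ = 3.97e4 lux/2 = 1.985e+04 lux, polarized at 48°.
I₂ = I₁ · cos²(68°) = 1.985e+04 · 0.1403 = 2786 lux.
I₃ = I₂ · cos²(47°) = 2786 · 0.4651 = 1296 lux.
That is 3.264% of the incident intensity.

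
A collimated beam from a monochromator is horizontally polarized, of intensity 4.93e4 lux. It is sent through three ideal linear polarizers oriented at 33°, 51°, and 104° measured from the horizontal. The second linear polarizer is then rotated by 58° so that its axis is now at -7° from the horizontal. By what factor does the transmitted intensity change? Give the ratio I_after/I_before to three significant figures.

I_new/I_old ≈ 0.230

Before rotation:
I₁ = I₀ cos²(33° − 0°) = I₀ cos²(33°) = 0.7034 I₀.
I₂ = I₁ cos²(51° − 33°) = 0.7034 I₀ · cos²(18°) = 0.6362 I₀.
I₃ = I₂ cos²(104° − 51°) = 0.6362 I₀ · cos²(53°) = 0.2304 I₀.
After rotation:
I₁ = I₀ cos²(33° − 0°) = I₀ cos²(33°) = 0.7034 I₀.
I₂ = I₁ cos²(-7° − 33°) = 0.7034 I₀ · cos²(40°) = 0.4128 I₀.
Angle between axes 2 and 3: 69°. I₃ = 0.4128 I₀ · cos²(69°) = 0.05301 I₀.
Ratio = 0.05301 / 0.2304 = 0.2301.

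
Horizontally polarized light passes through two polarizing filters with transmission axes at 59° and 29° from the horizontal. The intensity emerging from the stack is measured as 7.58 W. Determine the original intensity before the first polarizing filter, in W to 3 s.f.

I₀ ≈ 38.1 W

By Malus's law, I₁ = I₀ cos²(59° − 0°) = I₀ cos²(59°) = 0.2653 I₀.
I₂ = I₁ cos²(29° − 59°) = 0.2653 I₀ · cos²(30°) = 0.1989 I₀.
So 7.58 W = 0.1989 I₀, giving I₀ = 7.58/0.1989 = 38.1 W.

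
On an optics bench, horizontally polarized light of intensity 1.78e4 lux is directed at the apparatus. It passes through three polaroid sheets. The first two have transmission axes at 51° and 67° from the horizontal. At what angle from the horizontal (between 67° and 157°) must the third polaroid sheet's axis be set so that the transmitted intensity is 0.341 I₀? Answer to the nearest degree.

I₁ = I₀ cos²(51° − 0°) = I₀ cos²(51°) = 0.396 I₀.
I₂ = I₁ cos²(67° − 51°) = 0.396 I₀ · cos²(16°) = 0.366 I₀.
Need I₃/I₀ = 0.341, so cos²(θ − 67°) = 0.341 / 0.366 = 0.9318.
θ − 67° = arccos(√0.9318) = 15.1°, giving θ ≈ 67 + 15.1 = 82.1°.

θ ≈ 82°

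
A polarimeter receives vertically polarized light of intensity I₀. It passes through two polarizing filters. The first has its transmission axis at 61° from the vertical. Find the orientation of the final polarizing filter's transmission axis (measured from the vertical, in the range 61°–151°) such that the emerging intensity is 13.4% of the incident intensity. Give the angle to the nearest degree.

θ ≈ 102°

By Malus's law, I₁ = I₀ cos²(61° − 0°) = I₀ cos²(61°) = 0.235 I₀.
Need I₂/I₀ = 0.134, so cos²(θ − 61°) = 0.134 / 0.235 = 0.5701.
θ − 61° = arccos(√0.5701) = 41.0°, giving θ ≈ 61 + 41.0 = 102.0°.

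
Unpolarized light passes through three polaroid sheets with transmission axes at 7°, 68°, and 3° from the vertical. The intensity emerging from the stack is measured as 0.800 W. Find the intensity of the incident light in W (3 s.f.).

I₀ ≈ 38.1 W

Unpolarized light through the first polarizer → I₁ = ½ I₀, now polarized at 7°.
I₂ = I₁ cos²(68° − 7°) = 0.5 I₀ · cos²(61°) = 0.1175 I₀.
I₃ = I₂ cos²(3° − 68°) = 0.1175 I₀ · cos²(65°) = 0.02099 I₀.
So 0.800 W = 0.02099 I₀, giving I₀ = 0.800/0.02099 = 38.11 W.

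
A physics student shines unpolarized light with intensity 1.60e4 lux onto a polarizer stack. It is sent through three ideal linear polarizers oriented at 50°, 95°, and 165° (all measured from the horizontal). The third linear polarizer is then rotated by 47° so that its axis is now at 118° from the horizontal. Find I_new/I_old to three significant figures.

I_new/I_old ≈ 7.24

Before rotation:
Unpolarized light through the first polarizer → I₁ = ½ I₀, now polarized at 50°.
I₂ = I₁ cos²(95° − 50°) = 0.5 I₀ · cos²(45°) = 0.25 I₀.
I₃ = I₂ cos²(165° − 95°) = 0.25 I₀ · cos²(70°) = 0.02924 I₀.
After rotation:
Unpolarized light through the first polarizer → I₁ = ½ I₀, now polarized at 50°.
I₂ = I₁ cos²(95° − 50°) = 0.5 I₀ · cos²(45°) = 0.25 I₀.
I₃ = I₂ cos²(118° − 95°) = 0.25 I₀ · cos²(23°) = 0.2118 I₀.
Ratio = 0.2118 / 0.02924 = 7.244.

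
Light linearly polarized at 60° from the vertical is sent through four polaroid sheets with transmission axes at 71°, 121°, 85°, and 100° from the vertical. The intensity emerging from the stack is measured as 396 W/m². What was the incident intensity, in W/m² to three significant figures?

I₁ = I₀ cos²(71° − 60°) = I₀ cos²(11°) = 0.9636 I₀.
I₂ = I₁ cos²(121° − 71°) = 0.9636 I₀ · cos²(50°) = 0.3981 I₀.
I₃ = I₂ cos²(85° − 121°) = 0.3981 I₀ · cos²(36°) = 0.2606 I₀.
I₄ = I₃ cos²(100° − 85°) = 0.2606 I₀ · cos²(15°) = 0.2431 I₀.
So 396 W/m² = 0.2431 I₀, giving I₀ = 396/0.2431 = 1629 W/m².

I₀ ≈ 1630 W/m²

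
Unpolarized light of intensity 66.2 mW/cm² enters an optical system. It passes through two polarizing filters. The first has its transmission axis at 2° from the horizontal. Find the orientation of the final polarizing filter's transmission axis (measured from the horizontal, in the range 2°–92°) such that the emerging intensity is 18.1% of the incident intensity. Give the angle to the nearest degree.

θ ≈ 55°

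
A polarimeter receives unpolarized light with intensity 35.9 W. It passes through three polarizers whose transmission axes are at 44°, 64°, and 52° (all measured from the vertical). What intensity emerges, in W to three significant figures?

I ≈ 15.2 W

Unpolarized light through the first polarizer → I₁ = 35.9 W/2 = 17.95 W, polarized at 44°.
I₂ = I₁ · cos²(20°) = 17.95 · 0.883 = 15.85 W.
I₃ = I₂ · cos²(12°) = 15.85 · 0.9568 = 15.17 W.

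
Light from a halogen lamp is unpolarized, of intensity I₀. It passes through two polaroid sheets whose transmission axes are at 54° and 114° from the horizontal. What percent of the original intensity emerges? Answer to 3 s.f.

≈ 12.5%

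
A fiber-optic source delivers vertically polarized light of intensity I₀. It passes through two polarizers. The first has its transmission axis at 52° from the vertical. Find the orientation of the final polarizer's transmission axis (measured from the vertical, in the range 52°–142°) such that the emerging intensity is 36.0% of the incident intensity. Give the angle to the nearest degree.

θ ≈ 65°

By Malus's law, I₁ = I₀ cos²(52° − 0°) = I₀ cos²(52°) = 0.379 I₀.
Need I₂/I₀ = 0.36, so cos²(θ − 52°) = 0.36 / 0.379 = 0.9498.
θ − 52° = arccos(√0.9498) = 13.0°, giving θ ≈ 52 + 13.0 = 65.0°.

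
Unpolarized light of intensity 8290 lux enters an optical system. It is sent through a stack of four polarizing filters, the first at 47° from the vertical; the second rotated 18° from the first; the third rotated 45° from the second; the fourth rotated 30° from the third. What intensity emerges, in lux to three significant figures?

Unpolarized light through the first polarizer → I₁ = 8290 lux/2 = 4145 lux, polarized at 47°.
I₂ = I₁ · cos²(18°) = 4145 · 0.9045 = 3749 lux.
I₃ = I₂ · cos²(45°) = 3749 · 0.5 = 1875 lux.
I₄ = I₃ · cos²(30°) = 1875 · 0.75 = 1406 lux.

I ≈ 1410 lux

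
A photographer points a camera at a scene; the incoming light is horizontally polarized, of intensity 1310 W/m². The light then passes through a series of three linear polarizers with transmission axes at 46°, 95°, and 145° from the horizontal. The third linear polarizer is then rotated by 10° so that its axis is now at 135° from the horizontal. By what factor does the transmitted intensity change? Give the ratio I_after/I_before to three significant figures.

Before rotation:
I₁ = I₀ cos²(46° − 0°) = I₀ cos²(46°) = 0.4826 I₀.
I₂ = I₁ cos²(95° − 46°) = 0.4826 I₀ · cos²(49°) = 0.2077 I₀.
I₃ = I₂ cos²(145° − 95°) = 0.2077 I₀ · cos²(50°) = 0.08582 I₀.
After rotation:
I₁ = I₀ cos²(46° − 0°) = I₀ cos²(46°) = 0.4826 I₀.
I₂ = I₁ cos²(95° − 46°) = 0.4826 I₀ · cos²(49°) = 0.2077 I₀.
I₃ = I₂ cos²(135° − 95°) = 0.2077 I₀ · cos²(40°) = 0.1219 I₀.
Ratio = 0.1219 / 0.08582 = 1.42.

I_new/I_old ≈ 1.42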